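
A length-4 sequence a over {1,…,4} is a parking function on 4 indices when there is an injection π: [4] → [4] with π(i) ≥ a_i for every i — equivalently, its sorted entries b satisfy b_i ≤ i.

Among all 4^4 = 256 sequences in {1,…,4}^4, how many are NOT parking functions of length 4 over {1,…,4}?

#PF = (4+1−4)·(4+1)^{4−1} = 1·125 = 125 (Pollak)
One tuple (4,4,4,3) → sorted (3,4,4,4): b_1=3>1, not a PF.
4^4 − 125 = 256 − 125 = 131

131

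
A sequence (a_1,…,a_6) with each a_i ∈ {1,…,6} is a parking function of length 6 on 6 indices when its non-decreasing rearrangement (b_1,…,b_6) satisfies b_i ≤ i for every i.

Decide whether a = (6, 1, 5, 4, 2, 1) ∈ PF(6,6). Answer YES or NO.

Sorted: b = (1, 1, 2, 4, 5, 6).
  b_1=1 ≤ 1
  b_2=1 ≤ 2
  b_3=2 ≤ 3
  b_4=4 ≤ 4
  b_5=5 ≤ 5
  b_6=6 ≤ 6
All bounds hold ⇒ YES

YES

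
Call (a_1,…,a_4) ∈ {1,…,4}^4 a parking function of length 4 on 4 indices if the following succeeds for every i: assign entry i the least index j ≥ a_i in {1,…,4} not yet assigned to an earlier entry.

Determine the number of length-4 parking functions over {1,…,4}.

Count = (5−4)·5^(4−1) = 1 · 125 = 125 [KW]
Check (3,1,3,2) → sorted (1,2,3,3): b_i ≤ i ∀i, a PF.

125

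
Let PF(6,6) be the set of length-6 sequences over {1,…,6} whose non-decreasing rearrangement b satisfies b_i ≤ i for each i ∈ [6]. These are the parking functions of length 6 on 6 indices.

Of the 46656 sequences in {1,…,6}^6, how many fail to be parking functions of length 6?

29849

|PF| = 1·7^5 = 1·16807 = 16807
E.g. (3,5,6,4,3,5) → sorted (3,3,4,5,5,6): b_1=3>1, not a PF.
6^6 − 16807 = 46656 − 16807 = 29849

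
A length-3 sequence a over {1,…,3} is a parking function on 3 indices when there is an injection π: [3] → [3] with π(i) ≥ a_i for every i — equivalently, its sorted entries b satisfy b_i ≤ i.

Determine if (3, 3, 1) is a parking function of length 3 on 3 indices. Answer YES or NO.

Rearranged: b = (1, 3, 3).
  b_1=1 ≤ 1
  b_2=3 > 2
  fails at i=2 ⇒ NO

NO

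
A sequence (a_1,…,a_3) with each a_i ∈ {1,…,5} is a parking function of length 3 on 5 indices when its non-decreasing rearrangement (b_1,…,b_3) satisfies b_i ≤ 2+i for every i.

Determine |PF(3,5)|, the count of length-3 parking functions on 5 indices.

|PF| = 3·6^2 = 3×36 = 108 (Pollak)
Example (5,3,2) → sorted (2,3,5): b_i ≤ 2+i ∀i, a PF.

108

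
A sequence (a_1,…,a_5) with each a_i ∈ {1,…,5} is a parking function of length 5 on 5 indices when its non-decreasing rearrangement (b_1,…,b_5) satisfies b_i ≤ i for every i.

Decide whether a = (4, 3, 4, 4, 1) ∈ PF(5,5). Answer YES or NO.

Rearranged: b = (1, 3, 4, 4, 4).
  b_1=1 ≤ 1
  b_2=3 > 2
  fails at i=2 ⇒ NO

NO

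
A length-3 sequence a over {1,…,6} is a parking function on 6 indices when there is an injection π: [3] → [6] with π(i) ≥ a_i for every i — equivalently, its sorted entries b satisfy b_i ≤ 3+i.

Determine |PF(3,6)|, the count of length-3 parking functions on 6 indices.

196

|PF(3,6)| = (7−3)·7^(3−1) = 4 · 49 = 196 [KW]
Example (3,1,1) → sorted (1,1,3): b_i ≤ 3+i ∀i, a PF.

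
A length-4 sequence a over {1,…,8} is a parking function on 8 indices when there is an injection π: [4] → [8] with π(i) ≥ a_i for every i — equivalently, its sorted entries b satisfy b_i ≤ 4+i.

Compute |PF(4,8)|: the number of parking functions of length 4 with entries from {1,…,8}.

|PF(4,8)| = (8+1−4)·(8+1)^{4−1} = 5 · 729 = 3645 (Konheim–Weiss)
Example (3,4,6,2) → sorted (2,3,4,6): b_i ≤ 4+i ∀i, a PF.

3645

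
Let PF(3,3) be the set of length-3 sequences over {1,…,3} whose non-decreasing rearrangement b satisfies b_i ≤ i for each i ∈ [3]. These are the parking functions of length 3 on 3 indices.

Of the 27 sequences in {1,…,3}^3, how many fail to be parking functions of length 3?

#PF = 1·4^2 = 1·16 = 16 (Konheim–Weiss)
One tuple (3,2,3) → sorted (2,3,3): b_1=2>1, not a PF.
Total 27; non-PF = 27−16 = 11

11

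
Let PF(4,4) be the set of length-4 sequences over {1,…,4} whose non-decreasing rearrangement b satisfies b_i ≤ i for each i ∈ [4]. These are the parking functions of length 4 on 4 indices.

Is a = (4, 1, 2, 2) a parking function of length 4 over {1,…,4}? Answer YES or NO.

YES

Sorted: b = (1, 2, 2, 4).
  b_1=1 ≤ 1
  b_2=2 ≤ 2
  b_3=2 ≤ 3
  b_4=4 ≤ 4
All bounds hold ⇒ YES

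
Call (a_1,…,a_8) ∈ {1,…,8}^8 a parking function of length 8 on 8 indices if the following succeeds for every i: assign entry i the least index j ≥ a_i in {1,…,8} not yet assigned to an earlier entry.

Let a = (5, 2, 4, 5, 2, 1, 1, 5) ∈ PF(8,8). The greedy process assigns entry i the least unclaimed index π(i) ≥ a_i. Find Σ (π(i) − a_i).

11

Σπ = 8·9/2 = 36 (π permutes [8]); Σa = 5+2+4+5+2+1+1+5 = 25; disp = 36−25 = 11.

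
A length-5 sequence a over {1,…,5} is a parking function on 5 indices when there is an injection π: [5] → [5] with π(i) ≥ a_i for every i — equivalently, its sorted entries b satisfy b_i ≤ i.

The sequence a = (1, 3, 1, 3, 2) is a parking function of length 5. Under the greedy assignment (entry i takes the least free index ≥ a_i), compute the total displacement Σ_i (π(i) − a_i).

5

Σπ(i) = 1+…+5 = 15; Σa = 1+3+1+3+2 = 10; disp = 15−10 = 5.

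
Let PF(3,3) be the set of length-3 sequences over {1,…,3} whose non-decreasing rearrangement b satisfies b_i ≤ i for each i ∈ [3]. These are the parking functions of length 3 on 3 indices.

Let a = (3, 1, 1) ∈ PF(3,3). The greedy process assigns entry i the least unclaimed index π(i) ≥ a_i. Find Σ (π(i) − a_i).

Σπ(i) = 1+…+3 = 6; Σa = 3+1+1 = 5; disp = 6−5 = 1.

1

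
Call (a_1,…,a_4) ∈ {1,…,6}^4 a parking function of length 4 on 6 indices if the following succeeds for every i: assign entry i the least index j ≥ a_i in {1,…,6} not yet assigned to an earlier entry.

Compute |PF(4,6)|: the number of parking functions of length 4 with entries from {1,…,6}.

|PF(4,6)| = (6−4+1)·(6+1)^(4−1) = 3·343 = 1029 [KW]
Check (4,5,3,4) → sorted (3,4,4,5): b_i ≤ 2+i ∀i, a PF.

1029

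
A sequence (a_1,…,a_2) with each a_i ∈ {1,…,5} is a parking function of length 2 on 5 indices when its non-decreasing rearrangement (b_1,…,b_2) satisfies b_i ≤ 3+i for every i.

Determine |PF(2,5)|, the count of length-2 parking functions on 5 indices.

|PF(2,5)| = (5−2+1)·(5+1)^(2−1) = 4×6 = 24 [KW]
Check (3,2) → sorted (2,3): b_i ≤ 3+i ∀i, a PF.

24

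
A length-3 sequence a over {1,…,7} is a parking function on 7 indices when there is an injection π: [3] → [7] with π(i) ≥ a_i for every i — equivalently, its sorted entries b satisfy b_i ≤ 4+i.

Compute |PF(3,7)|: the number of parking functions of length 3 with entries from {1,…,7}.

320

|PF| = (7−3+1)·(7+1)^(3−1) = 5×64 = 320 (Pollak)
Example (1,5,3) → sorted (1,3,5): b_i ≤ 4+i ∀i, a PF.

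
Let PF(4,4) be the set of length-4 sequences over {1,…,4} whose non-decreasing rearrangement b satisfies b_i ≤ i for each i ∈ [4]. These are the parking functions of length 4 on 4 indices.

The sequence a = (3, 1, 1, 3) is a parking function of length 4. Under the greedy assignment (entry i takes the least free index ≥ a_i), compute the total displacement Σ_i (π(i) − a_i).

Σπ(i) = 1+…+4 = 10; Σa = 3+1+1+3 = 8; disp = 10−8 = 2.

2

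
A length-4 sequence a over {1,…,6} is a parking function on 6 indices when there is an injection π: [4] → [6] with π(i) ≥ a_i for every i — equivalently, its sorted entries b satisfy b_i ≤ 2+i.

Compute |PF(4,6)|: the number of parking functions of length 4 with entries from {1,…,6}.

1029

|PF(4,6)| = (6+1−4)·(6+1)^{4−1} = 3 · 343 = 1029 (Konheim–Weiss)
E.g. (2,6,3,3) → sorted (2,3,3,6): b_i ≤ 2+i ∀i, a PF.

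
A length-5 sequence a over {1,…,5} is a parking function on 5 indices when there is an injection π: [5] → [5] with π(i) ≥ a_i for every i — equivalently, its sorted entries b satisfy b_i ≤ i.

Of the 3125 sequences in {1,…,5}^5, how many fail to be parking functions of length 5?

#PF = (5−5+1)·(5+1)^(5−1) = 1 · 1296 = 1296 (Konheim–Weiss)
One tuple (5,4,5,3,5) → sorted (3,4,5,5,5): b_1=3>1, not a PF.
So 3125 − 1296 = 1829 fail.

1829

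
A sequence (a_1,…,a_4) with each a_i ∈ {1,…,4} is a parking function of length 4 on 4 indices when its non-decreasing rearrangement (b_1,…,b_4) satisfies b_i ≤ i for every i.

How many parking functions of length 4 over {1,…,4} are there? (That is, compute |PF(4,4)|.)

Count = (4−4+1)·(4+1)^(4−1) = 1·125 = 125 [KW]
One tuple (2,1,1,2) → sorted (1,1,2,2): b_i ≤ i ∀i, a PF.

125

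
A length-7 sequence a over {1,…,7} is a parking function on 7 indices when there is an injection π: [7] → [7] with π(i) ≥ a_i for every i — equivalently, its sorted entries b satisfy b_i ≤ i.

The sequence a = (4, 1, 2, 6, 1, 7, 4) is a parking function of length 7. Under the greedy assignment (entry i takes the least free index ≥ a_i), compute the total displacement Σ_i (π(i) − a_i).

Σπ = 28 ({1..7} each once); Σa = 4+1+2+6+1+7+4 = 25; disp = 28−25 = 3.

3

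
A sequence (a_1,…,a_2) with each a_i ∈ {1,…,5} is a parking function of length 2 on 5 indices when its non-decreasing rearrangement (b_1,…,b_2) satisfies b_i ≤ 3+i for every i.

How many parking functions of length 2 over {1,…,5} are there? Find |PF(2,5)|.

24

|PF| = (5−2+1)·(5+1)^(2−1) = 4×6 = 24 (Pollak)
E.g. (3,5) → sorted (3,5): b_i ≤ 3+i ∀i, a PF.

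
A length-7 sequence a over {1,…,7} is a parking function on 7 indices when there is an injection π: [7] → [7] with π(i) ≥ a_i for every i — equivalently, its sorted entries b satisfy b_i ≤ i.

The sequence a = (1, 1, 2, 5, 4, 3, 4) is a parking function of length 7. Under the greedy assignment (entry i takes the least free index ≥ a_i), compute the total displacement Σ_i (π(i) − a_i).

Σπ = 7·8/2 = 28 (π permutes [7]); Σa = 1+1+2+5+4+3+4 = 20; disp = 28−20 = 8.

8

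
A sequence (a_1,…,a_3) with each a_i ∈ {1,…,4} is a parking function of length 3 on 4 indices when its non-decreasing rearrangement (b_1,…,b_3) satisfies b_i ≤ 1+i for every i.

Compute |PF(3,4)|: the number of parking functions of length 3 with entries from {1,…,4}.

|PF(3,4)| = (5−3)·5^(3−1) = 2·25 = 50 [KW]
Example (1,1,1) → sorted (1,1,1): b_i ≤ 1+i ∀i, a PF.

50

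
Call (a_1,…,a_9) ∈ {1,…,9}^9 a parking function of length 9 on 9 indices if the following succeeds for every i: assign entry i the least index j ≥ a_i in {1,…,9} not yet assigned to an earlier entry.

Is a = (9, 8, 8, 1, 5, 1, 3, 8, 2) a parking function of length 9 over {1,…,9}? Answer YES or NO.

Rearranged: b = (1, 1, 2, 3, 5, 8, 8, 8, 9).
  b_1=1 ≤ 1
  b_2=1 ≤ 2
  b_3=2 ≤ 3
  b_4=3 ≤ 4
  b_5=5 ≤ 5
  b_6=8 > 6
  fails at i=6 ⇒ NO

NO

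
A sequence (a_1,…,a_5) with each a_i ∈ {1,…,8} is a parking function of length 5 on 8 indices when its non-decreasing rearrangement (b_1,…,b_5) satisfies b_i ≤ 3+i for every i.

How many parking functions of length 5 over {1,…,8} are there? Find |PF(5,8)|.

26244

Count = (9−5)·9^(5−1) = 4 · 6561 = 26244 [KW]
One tuple (7,3,3,7,3) → sorted (3,3,3,7,7): b_i ≤ 3+i ∀i, a PF.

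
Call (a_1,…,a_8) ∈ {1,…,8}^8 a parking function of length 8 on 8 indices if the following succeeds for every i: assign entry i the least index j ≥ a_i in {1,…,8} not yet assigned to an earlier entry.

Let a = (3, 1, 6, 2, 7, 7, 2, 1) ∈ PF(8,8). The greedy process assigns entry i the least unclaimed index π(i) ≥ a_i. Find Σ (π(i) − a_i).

Σπ(i) = 1+…+8 = 36; Σa = 3+1+6+2+7+7+2+1 = 29; disp = 36−29 = 7.

7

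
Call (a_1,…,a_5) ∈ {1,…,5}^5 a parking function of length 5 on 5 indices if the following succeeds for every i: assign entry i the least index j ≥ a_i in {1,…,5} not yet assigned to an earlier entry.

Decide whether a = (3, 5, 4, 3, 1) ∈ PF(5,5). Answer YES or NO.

NO

Rearranged: b = (1, 3, 3, 4, 5).
  b_1=1 ≤ 1
  b_2=3 > 2
  fails at i=2 ⇒ NO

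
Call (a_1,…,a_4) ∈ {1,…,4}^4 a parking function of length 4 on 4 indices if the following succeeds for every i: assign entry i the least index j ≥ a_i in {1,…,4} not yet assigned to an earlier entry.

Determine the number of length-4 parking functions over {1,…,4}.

Count = (5−4)·5^(4−1) = 1 · 125 = 125 (Konheim–Weiss)
Example (2,3,4,1) → sorted (1,2,3,4): b_i ≤ i ∀i, a PF.

125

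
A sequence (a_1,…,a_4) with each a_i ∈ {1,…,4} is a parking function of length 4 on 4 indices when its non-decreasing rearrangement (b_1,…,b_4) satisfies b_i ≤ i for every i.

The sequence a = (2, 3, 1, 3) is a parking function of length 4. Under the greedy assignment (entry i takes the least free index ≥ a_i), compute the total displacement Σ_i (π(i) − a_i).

Σπ = 4·5/2 = 10 (π permutes [4]); Σa = 2+3+1+3 = 9; disp = 10−9 = 1.

1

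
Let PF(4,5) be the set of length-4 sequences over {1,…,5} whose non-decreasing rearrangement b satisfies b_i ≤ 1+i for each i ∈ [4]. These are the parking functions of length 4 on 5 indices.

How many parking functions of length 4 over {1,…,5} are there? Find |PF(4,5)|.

|PF| = (5−4+1)·(5+1)^(4−1) = 2·216 = 432 (Konheim–Weiss)
One tuple (2,4,3,2) → sorted (2,2,3,4): b_i ≤ 1+i ∀i, a PF.

432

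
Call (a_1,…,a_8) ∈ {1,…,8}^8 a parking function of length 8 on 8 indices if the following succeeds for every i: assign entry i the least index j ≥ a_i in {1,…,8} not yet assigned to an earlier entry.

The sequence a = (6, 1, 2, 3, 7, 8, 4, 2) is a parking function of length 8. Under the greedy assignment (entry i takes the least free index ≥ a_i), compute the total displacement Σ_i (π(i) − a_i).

3

Σπ = 36 ({1..8} each once); Σa = 6+1+2+3+7+8+4+2 = 33; disp = 36−33 = 3.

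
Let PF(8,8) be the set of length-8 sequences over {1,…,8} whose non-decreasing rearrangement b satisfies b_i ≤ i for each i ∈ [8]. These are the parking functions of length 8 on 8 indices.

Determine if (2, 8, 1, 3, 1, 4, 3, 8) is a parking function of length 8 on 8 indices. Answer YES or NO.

NO

Order a: b = (1, 1, 2, 3, 3, 4, 8, 8).
  b_1=1 ≤ 1
  b_2=1 ≤ 2
  b_3=2 ≤ 3
  b_4=3 ≤ 4
  b_5=3 ≤ 5
  b_6=4 ≤ 6
  b_7=8 > 7
  fails at i=7 ⇒ NO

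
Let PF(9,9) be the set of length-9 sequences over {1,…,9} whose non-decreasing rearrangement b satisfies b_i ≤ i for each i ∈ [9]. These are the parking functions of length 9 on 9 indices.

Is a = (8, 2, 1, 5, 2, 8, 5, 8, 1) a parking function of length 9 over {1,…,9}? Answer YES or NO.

Order a: b = (1, 1, 2, 2, 5, 5, 8, 8, 8).
  b_1=1 ≤ 1
  b_2=1 ≤ 2
  b_3=2 ≤ 3
  b_4=2 ≤ 4
  b_5=5 ≤ 5
  b_6=5 ≤ 6
  b_7=8 > 7
  fails at i=7 ⇒ NO

NO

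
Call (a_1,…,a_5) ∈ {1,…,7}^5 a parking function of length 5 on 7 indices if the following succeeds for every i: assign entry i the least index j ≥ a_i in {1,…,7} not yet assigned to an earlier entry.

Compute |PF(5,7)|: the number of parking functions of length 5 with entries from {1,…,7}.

12288

|PF(5,7)| = (8−5)·8^(5−1) = 3·4096 = 12288 (Pollak)
One tuple (5,2,2,4,4) → sorted (2,2,4,4,5): b_i ≤ 2+i ∀i, a PF.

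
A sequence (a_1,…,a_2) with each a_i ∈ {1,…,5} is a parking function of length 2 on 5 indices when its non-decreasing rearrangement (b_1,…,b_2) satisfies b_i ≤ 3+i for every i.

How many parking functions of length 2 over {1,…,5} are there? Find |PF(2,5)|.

#PF = 4·6^1 = 4×6 = 24
E.g. (1,2) → sorted (1,2): b_i ≤ 3+i ∀i, a PF.

24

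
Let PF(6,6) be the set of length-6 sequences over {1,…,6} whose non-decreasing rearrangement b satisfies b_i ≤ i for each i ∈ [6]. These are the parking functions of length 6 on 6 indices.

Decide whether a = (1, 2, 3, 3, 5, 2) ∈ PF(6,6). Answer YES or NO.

YES

Rearranged: b = (1, 2, 2, 3, 3, 5).
  b_1=1 ≤ 1
  b_2=2 ≤ 2
  b_3=2 ≤ 3
  b_4=3 ≤ 4
  b_5=3 ≤ 5
  b_6=5 ≤ 6
All bounds hold ⇒ YES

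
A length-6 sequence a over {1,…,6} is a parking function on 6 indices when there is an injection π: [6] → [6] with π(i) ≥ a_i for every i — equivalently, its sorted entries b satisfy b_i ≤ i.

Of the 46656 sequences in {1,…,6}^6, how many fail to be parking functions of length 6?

29849

#PF = 1·7^5 = 1×16807 = 16807 (Konheim–Weiss)
E.g. (3,4,6,2,5,5) → sorted (2,3,4,5,5,6): b_1=2>1, not a PF.
6^6 − 16807 = 46656 − 16807 = 29849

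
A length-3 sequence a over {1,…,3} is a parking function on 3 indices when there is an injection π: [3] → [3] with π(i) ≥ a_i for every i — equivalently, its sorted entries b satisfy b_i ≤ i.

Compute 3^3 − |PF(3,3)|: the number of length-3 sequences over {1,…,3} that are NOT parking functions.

11

|PF| = 1·4^2 = 1·16 = 16 [KW]
E.g. (3,3,3) → sorted (3,3,3): b_1=3>1, not a PF.
Total 27; non-PF = 27−16 = 11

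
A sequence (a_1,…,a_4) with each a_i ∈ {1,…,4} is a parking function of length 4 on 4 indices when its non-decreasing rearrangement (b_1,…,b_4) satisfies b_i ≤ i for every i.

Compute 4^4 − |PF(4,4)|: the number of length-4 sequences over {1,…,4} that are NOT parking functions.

131

|PF| = (4+1−4)·(4+1)^{4−1} = 1×125 = 125 (Konheim–Weiss)
One tuple (3,4,4,1) → sorted (1,3,4,4): b_2=3>2, not a PF.
Total 256; non-PF = 256−125 = 131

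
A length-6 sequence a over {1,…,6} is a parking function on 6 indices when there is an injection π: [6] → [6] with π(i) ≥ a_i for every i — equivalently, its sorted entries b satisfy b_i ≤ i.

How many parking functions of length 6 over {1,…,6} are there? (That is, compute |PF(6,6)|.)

16807

|PF| = (6+1−6)·(6+1)^{6−1} = 1×16807 = 16807 (Konheim–Weiss)
Check (3,1,3,2,3,5) → sorted (1,2,3,3,3,5): b_i ≤ i ∀i, a PF.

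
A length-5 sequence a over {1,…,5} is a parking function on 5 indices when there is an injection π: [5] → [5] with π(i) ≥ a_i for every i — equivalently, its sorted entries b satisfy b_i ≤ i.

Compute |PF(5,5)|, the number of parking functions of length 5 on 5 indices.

#PF = 1·6^4 = 1 · 1296 = 1296 [KW]
E.g. (4,1,2,4,2) → sorted (1,2,2,4,4): b_i ≤ i ∀i, a PF.

1296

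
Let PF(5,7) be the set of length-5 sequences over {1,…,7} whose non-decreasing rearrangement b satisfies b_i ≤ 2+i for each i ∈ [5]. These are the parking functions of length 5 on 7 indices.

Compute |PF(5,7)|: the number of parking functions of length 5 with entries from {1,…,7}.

12288

|PF(5,7)| = (7−5+1)·(7+1)^(5−1) = 3×4096 = 12288
One tuple (1,2,1,6,1) → sorted (1,1,1,2,6): b_i ≤ 2+i ∀i, a PF.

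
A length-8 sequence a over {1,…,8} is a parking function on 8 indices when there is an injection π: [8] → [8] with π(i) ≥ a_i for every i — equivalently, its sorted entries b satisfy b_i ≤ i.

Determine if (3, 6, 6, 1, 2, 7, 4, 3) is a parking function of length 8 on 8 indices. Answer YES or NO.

YES

Sorted: b = (1, 2, 3, 3, 4, 6, 6, 7).
  b_1=1 ≤ 1
  b_2=2 ≤ 2
  b_3=3 ≤ 3
  b_4=3 ≤ 4
  b_5=4 ≤ 5
  b_6=6 ≤ 6
  b_7=6 ≤ 7
  b_8=7 ≤ 8
All bounds hold ⇒ YES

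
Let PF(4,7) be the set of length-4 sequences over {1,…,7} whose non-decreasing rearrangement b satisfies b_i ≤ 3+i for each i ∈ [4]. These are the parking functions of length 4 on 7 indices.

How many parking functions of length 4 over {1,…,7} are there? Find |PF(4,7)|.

2048

#PF = (7−4+1)·(7+1)^(4−1) = 4×512 = 2048 (Pollak)
Example (3,5,3,1) → sorted (1,3,3,5): b_i ≤ 3+i ∀i, a PF.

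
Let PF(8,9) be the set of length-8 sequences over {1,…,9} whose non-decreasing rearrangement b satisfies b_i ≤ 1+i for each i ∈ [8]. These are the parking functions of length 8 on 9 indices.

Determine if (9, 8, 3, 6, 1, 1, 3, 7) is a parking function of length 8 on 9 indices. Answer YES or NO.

YES

Order a: b = (1, 1, 3, 3, 6, 7, 8, 9).
  b_1=1 ≤ 2
  b_2=1 ≤ 3
  b_3=3 ≤ 4
  b_4=3 ≤ 5
  b_5=6 ≤ 6
  b_6=7 ≤ 7
  b_7=8 ≤ 8
  b_8=9 ≤ 9
All bounds hold ⇒ YES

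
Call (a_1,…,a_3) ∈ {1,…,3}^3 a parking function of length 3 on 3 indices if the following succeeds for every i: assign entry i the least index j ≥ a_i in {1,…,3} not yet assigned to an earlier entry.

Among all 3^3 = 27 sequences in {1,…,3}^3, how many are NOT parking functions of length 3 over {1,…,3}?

11

|PF(3,3)| = (3+1−3)·(3+1)^{3−1} = 1·16 = 16
One tuple (3,3,2) → sorted (2,3,3): b_1=2>1, not a PF.
3^3 − 16 = 27 − 16 = 11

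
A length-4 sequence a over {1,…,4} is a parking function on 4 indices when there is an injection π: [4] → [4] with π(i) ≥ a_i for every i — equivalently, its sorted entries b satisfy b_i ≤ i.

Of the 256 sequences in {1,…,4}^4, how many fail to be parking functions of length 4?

131

|PF(4,4)| = (4−4+1)·(4+1)^(4−1) = 1 · 125 = 125 [KW]
E.g. (4,4,4,1) → sorted (1,4,4,4): b_2=4>2, not a PF.
Total 256; non-PF = 256−125 = 131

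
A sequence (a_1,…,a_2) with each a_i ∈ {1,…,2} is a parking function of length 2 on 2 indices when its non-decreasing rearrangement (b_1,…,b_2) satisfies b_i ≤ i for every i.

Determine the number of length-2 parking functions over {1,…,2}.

|PF(2,2)| = (2−2+1)·(2+1)^(2−1) = 1·3 = 3 (Pollak)
Check (1,1) → sorted (1,1): b_i ≤ i ∀i, a PF.

3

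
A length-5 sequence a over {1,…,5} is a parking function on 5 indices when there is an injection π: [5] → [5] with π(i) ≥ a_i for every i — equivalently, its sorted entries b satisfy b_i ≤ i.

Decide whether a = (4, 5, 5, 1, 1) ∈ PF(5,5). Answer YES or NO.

NO

Sorted: b = (1, 1, 4, 5, 5).
  b_1=1 ≤ 1
  b_2=1 ≤ 2
  b_3=4 > 3
  fails at i=3 ⇒ NO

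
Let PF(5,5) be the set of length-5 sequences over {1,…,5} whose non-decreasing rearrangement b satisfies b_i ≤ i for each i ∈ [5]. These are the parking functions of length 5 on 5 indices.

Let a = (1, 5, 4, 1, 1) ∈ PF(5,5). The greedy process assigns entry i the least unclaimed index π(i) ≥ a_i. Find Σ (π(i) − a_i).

3

Σπ = 5·6/2 = 15 (π permutes [5]); Σa = 1+5+4+1+1 = 12; disp = 15−12 = 3.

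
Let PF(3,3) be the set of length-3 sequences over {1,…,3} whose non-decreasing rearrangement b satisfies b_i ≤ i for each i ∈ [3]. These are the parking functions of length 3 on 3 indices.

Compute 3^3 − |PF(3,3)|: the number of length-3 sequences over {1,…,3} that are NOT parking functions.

11

Count = (4−3)·4^(3−1) = 1·16 = 16
One tuple (3,2,3) → sorted (2,3,3): b_1=2>1, not a PF.
3^3 − 16 = 27 − 16 = 11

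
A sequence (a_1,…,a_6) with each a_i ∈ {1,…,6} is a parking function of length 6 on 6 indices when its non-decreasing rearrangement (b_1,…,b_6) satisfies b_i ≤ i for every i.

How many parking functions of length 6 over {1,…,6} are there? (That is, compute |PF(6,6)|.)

16807

|PF| = (7−6)·7^(6−1) = 1×16807 = 16807 (Pollak)
Check (2,4,1,5,4,1) → sorted (1,1,2,4,4,5): b_i ≤ i ∀i, a PF.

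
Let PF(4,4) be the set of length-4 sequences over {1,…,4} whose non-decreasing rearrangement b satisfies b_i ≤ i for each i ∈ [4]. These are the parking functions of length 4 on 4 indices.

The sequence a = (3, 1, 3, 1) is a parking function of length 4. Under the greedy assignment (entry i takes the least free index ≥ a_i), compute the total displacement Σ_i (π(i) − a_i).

Σπ = 4·5/2 = 10 (π permutes [4]); Σa = 3+1+3+1 = 8; disp = 10−8 = 2.

2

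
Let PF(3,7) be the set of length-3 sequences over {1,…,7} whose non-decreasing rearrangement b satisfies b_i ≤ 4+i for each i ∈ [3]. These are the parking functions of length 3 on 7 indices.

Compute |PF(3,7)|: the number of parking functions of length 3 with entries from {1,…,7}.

#PF = (8−3)·8^(3−1) = 5×64 = 320 (Pollak)
One tuple (2,2,1) → sorted (1,2,2): b_i ≤ 4+i ∀i, a PF.

320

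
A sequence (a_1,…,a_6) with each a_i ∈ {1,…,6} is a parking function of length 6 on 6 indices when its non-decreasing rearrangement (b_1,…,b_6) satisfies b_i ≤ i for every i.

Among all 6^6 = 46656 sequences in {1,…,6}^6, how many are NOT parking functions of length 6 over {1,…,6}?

|PF(6,6)| = (7−6)·7^(6−1) = 1 · 16807 = 16807 (Pollak)
Check (5,6,4,3,5,4) → sorted (3,4,4,5,5,6): b_1=3>1, not a PF.
6^6 − 16807 = 46656 − 16807 = 29849

29849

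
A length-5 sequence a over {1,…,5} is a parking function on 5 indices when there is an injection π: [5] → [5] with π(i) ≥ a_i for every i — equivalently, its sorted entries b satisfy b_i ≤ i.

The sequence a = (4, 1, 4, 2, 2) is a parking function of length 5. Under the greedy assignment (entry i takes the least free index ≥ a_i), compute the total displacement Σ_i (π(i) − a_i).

2

Σπ(i) = 1+…+5 = 15; Σa = 4+1+4+2+2 = 13; disp = 15−13 = 2.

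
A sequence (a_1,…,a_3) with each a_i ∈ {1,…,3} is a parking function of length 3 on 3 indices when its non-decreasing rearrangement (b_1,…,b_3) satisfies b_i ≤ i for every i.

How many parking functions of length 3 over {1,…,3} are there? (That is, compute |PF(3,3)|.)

#PF = (4−3)·4^(3−1) = 1·16 = 16 (Konheim–Weiss)
E.g. (1,2,2) → sorted (1,2,2): b_i ≤ i ∀i, a PF.

16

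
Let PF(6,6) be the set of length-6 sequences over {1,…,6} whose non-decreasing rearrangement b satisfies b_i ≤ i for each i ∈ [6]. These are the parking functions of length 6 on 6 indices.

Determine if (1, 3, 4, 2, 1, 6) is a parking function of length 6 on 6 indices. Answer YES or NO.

YES

Order a: b = (1, 1, 2, 3, 4, 6).
  b_1=1 ≤ 1
  b_2=1 ≤ 2
  b_3=2 ≤ 3
  b_4=3 ≤ 4
  b_5=4 ≤ 5
  b_6=6 ≤ 6
All bounds hold ⇒ YES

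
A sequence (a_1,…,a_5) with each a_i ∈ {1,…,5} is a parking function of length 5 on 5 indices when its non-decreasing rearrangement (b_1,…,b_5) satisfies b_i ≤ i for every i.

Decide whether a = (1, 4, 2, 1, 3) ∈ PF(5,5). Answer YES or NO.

YES

Rearranged: b = (1, 1, 2, 3, 4).
  b_1=1 ≤ 1
  b_2=1 ≤ 2
  b_3=2 ≤ 3
  b_4=3 ≤ 4
  b_5=4 ≤ 5
All bounds hold ⇒ YES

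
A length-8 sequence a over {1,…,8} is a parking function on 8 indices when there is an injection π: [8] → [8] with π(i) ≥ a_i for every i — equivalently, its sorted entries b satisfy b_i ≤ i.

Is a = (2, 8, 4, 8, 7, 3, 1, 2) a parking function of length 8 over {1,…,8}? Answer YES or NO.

NO

Sorted: b = (1, 2, 2, 3, 4, 7, 8, 8).
  b_1=1 ≤ 1
  b_2=2 ≤ 2
  b_3=2 ≤ 3
  b_4=3 ≤ 4
  b_5=4 ≤ 5
  b_6=7 > 6
  fails at i=6 ⇒ NO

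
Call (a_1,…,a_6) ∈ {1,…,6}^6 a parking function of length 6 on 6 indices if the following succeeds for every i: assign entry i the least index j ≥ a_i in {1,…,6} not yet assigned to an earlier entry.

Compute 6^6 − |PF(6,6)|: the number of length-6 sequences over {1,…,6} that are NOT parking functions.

29849

Count = 1·7^5 = 1×16807 = 16807 (Pollak)
One tuple (3,4,6,5,6,6) → sorted (3,4,5,6,6,6): b_1=3>1, not a PF.
6^6 − 16807 = 46656 − 16807 = 29849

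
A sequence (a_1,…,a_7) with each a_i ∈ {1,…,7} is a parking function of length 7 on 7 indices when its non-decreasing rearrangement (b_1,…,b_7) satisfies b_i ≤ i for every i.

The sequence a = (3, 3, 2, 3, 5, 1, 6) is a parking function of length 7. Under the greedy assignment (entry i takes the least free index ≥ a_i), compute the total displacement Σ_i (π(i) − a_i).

Σπ = 28 ({1..7} each once); Σa = 3+3+2+3+5+1+6 = 23; disp = 28−23 = 5.

5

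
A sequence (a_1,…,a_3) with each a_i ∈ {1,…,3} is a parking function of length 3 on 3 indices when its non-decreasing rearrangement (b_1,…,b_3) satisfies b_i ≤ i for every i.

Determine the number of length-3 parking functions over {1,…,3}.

16

|PF| = (3−3+1)·(3+1)^(3−1) = 1×16 = 16 (Pollak)
Example (1,3,1) → sorted (1,1,3): b_i ≤ i ∀i, a PF.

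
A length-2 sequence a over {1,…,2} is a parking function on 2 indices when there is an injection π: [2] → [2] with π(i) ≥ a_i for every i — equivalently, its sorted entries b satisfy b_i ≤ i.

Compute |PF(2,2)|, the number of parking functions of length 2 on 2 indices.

#PF = 1·3^1 = 1·3 = 3 (Konheim–Weiss)
Check (1,1) → sorted (1,1): b_i ≤ i ∀i, a PF.

3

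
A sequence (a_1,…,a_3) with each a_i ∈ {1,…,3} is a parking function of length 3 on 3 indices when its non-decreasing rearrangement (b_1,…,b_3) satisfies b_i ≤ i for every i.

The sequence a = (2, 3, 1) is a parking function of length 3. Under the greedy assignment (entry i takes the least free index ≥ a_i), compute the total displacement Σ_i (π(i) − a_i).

Σπ = 6 ({1..3} each once); Σa = 2+3+1 = 6; disp = 6−6 = 0.

0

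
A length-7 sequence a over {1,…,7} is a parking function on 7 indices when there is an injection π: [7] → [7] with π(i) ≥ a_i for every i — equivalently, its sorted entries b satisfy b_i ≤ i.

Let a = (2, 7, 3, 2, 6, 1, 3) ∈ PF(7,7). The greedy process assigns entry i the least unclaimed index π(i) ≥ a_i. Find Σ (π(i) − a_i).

4

Σπ = 7·8/2 = 28 (π permutes [7]); Σa = 2+7+3+2+6+1+3 = 24; disp = 28−24 = 4.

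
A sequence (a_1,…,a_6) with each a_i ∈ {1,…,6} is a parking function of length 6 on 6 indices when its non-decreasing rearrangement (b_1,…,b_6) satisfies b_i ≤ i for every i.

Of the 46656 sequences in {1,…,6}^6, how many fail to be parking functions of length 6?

|PF| = (6+1−6)·(6+1)^{6−1} = 1·16807 = 16807
E.g. (2,6,4,4,4,4) → sorted (2,4,4,4,4,6): b_1=2>1, not a PF.
6^6 − 16807 = 46656 − 16807 = 29849

29849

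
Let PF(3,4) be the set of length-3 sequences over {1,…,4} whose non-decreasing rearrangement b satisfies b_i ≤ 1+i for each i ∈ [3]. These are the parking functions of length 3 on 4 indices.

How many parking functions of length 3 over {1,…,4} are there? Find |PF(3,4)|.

Count = (4−3+1)·(4+1)^(3−1) = 2×25 = 50
One tuple (1,1,1) → sorted (1,1,1): b_i ≤ 1+i ∀i, a PF.

50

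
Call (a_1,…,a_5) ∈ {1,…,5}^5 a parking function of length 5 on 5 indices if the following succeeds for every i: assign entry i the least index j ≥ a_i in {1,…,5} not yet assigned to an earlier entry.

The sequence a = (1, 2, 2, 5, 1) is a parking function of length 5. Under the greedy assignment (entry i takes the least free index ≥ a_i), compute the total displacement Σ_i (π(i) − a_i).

Σπ = 5·6/2 = 15 (π permutes [5]); Σa = 1+2+2+5+1 = 11; disp = 15−11 = 4.

4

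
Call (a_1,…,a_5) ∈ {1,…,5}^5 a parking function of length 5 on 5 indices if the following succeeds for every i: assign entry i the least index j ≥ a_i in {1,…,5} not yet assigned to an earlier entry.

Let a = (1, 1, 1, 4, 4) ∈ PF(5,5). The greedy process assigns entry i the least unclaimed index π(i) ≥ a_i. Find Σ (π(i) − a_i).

4

Σπ(i) = 1+…+5 = 15; Σa = 1+1+1+4+4 = 11; disp = 15−11 = 4.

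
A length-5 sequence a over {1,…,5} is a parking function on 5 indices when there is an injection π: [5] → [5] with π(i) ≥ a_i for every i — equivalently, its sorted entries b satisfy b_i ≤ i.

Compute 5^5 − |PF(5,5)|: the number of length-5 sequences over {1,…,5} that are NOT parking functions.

#PF = 1·6^4 = 1×1296 = 1296
One tuple (3,3,3,5,5) → sorted (3,3,3,5,5): b_1=3>1, not a PF.
5^5 − 1296 = 3125 − 1296 = 1829

1829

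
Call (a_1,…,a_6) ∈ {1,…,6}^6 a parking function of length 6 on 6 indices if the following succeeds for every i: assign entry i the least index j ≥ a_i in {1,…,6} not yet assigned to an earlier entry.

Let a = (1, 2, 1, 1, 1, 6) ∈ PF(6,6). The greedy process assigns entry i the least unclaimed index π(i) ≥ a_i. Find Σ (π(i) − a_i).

Σπ = 6·7/2 = 21 (π permutes [6]); Σa = 1+2+1+1+1+6 = 12; disp = 21−12 = 9.

9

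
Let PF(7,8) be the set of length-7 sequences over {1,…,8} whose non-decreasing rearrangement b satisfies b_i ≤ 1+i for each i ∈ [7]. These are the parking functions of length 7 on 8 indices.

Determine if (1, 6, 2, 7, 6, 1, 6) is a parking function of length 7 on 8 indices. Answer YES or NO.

Rearranged: b = (1, 1, 2, 6, 6, 6, 7).
  b_1=1 ≤ 2
  b_2=1 ≤ 3
  b_3=2 ≤ 4
  b_4=6 > 5
  fails at i=4 ⇒ NO

NO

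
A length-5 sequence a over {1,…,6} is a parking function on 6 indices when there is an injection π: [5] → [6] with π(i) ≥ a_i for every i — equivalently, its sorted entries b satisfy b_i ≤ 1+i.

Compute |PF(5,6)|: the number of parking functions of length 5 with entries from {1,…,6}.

|PF| = 2·7^4 = 2×2401 = 4802 [KW]
Check (1,2,1,1,5) → sorted (1,1,1,2,5): b_i ≤ 1+i ∀i, a PF.

4802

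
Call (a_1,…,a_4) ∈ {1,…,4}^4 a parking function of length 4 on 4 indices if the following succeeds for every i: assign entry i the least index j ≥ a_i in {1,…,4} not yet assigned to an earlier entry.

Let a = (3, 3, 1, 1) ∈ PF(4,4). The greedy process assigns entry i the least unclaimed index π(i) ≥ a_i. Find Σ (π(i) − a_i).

2

Σπ(i) = 1+…+4 = 10; Σa = 3+3+1+1 = 8; disp = 10−8 = 2.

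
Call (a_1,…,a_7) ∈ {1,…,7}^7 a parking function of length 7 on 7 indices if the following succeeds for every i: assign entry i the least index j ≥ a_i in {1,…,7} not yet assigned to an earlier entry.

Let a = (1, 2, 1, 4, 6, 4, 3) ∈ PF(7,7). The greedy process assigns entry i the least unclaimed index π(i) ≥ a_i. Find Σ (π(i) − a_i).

7

Σπ = 7·8/2 = 28 (π permutes [7]); Σa = 1+2+1+4+6+4+3 = 21; disp = 28−21 = 7.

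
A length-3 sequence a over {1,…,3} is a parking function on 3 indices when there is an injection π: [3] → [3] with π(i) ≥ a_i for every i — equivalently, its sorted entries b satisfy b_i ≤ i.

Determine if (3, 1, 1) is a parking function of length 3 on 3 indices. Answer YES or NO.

YES

Sorted: b = (1, 1, 3).
  b_1=1 ≤ 1
  b_2=1 ≤ 2
  b_3=3 ≤ 3
All bounds hold ⇒ YES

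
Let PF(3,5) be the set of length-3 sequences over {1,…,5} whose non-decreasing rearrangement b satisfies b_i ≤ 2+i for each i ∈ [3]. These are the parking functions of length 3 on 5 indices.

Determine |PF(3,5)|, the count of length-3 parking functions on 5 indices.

108

Count = (5−3+1)·(5+1)^(3−1) = 3·36 = 108 (Konheim–Weiss)
E.g. (4,1,1) → sorted (1,1,4): b_i ≤ 2+i ∀i, a PF.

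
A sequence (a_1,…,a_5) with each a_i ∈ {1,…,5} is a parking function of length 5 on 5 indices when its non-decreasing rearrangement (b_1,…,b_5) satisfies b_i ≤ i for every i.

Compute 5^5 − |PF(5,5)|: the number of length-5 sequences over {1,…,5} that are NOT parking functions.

|PF| = 1·6^4 = 1 · 1296 = 1296 [KW]
E.g. (4,4,4,4,2) → sorted (2,4,4,4,4): b_1=2>1, not a PF.
5^5 − 1296 = 3125 − 1296 = 1829

1829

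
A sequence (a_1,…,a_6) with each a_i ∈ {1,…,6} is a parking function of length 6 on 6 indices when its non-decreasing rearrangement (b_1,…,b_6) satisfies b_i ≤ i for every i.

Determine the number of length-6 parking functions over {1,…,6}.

|PF(6,6)| = (6−6+1)·(6+1)^(6−1) = 1 · 16807 = 16807
Example (2,5,1,4,3,6) → sorted (1,2,3,4,5,6): b_i ≤ i ∀i, a PF.

16807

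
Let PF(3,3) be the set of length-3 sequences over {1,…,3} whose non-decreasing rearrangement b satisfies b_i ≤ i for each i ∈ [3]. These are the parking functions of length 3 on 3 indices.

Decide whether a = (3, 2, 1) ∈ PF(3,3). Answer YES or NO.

YES

Sorted: b = (1, 2, 3).
  b_1=1 ≤ 1
  b_2=2 ≤ 2
  b_3=3 ≤ 3
All bounds hold ⇒ YES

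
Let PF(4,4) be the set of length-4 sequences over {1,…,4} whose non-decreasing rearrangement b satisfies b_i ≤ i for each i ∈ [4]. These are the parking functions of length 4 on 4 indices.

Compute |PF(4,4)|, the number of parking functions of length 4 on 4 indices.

Count = 1·5^3 = 1 · 125 = 125 [KW]
Check (1,2,3,1) → sorted (1,1,2,3): b_i ≤ i ∀i, a PF.

125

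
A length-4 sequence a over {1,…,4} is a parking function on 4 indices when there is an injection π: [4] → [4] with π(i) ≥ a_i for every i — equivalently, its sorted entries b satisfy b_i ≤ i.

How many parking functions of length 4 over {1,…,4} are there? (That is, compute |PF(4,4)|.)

125

Count = (5−4)·5^(4−1) = 1 · 125 = 125
One tuple (1,4,2,3) → sorted (1,2,3,4): b_i ≤ i ∀i, a PF.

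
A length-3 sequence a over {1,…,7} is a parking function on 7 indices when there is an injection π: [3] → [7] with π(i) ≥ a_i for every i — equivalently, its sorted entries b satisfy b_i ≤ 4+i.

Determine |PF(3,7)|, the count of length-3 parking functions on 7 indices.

320

|PF(3,7)| = (7−3+1)·(7+1)^(3−1) = 5·64 = 320 (Pollak)
One tuple (6,2,2) → sorted (2,2,6): b_i ≤ 4+i ∀i, a PF.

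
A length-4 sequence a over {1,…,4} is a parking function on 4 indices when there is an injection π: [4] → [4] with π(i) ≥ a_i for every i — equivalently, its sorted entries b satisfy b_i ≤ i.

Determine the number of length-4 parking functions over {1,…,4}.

125

Count = (5−4)·5^(4−1) = 1 · 125 = 125 (Konheim–Weiss)
Check (1,1,3,3) → sorted (1,1,3,3): b_i ≤ i ∀i, a PF.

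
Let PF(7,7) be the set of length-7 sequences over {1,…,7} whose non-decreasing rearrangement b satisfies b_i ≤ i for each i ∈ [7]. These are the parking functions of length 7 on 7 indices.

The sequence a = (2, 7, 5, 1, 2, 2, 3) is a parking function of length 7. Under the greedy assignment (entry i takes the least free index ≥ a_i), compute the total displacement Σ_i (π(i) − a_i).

Σπ = 7·8/2 = 28 (π permutes [7]); Σa = 2+7+5+1+2+2+3 = 22; disp = 28−22 = 6.

6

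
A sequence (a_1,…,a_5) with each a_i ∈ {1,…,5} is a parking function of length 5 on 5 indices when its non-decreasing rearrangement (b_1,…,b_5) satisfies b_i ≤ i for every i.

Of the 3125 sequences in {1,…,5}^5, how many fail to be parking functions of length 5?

#PF = (5−5+1)·(5+1)^(5−1) = 1·1296 = 1296 [KW]
Example (5,3,4,4,4) → sorted (3,4,4,4,5): b_1=3>1, not a PF.
So 3125 − 1296 = 1829 fail.

1829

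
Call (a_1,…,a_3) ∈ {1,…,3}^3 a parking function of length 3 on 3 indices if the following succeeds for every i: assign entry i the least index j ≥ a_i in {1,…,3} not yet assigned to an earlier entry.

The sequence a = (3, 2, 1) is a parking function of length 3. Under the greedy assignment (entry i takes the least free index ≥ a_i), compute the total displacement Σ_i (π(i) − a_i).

Σπ = 6 ({1..3} each once); Σa = 3+2+1 = 6; disp = 6−6 = 0.

0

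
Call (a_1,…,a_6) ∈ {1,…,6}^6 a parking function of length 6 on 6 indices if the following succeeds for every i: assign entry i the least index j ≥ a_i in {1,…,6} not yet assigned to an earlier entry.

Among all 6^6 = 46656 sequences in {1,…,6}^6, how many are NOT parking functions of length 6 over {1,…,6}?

|PF| = 1·7^5 = 1 · 16807 = 16807
Example (6,5,4,3,4,4) → sorted (3,4,4,4,5,6): b_1=3>1, not a PF.
6^6 − 16807 = 46656 − 16807 = 29849

29849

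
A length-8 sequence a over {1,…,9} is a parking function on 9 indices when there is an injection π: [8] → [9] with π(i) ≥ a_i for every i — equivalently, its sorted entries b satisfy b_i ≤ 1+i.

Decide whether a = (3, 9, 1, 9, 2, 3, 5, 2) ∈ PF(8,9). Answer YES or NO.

NO

Rearranged: b = (1, 2, 2, 3, 3, 5, 9, 9).
  b_1=1 ≤ 2
  b_2=2 ≤ 3
  b_3=2 ≤ 4
  b_4=3 ≤ 5
  b_5=3 ≤ 6
  b_6=5 ≤ 7
  b_7=9 > 8
  fails at i=7 ⇒ NO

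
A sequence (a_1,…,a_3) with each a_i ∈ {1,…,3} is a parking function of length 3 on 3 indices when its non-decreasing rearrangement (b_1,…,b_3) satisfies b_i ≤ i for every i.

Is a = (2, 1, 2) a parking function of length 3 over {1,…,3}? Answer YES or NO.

YES

Order a: b = (1, 2, 2).
  b_1=1 ≤ 1
  b_2=2 ≤ 2
  b_3=2 ≤ 3
All bounds hold ⇒ YES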